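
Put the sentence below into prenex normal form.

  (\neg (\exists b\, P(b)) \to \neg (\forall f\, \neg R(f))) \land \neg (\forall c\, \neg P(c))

\exists b\, \exists f\, \exists c\, ((P(b) \lor R(f)) \land P(c))

Rewrite implications/biconditionals: A → B as ¬A ∨ B.
  (\neg \neg (\exists b\, P(b)) \lor \neg (\forall f\, \neg R(f))) \land \neg (\forall c\, \neg P(c))
Push ¬ through the quantifiers and connectives to reach negation normal form:
  ((\exists b\, P(b)) \lor (\exists f\, R(f))) \land (\exists c\, P(c))
Extract every quantifier outward, since the variables are now distinct and don't occur free across branches:
  \exists b\, \exists f\, \exists c\, ((P(b) \lor R(f)) \land P(c))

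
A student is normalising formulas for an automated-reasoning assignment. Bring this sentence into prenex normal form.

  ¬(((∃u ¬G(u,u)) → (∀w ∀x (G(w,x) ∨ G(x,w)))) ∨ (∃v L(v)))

First replace A → B with ¬A ∨ B.
  ¬(¬(∃u ¬G(u,u)) ∨ (∀w ∀x (G(w,x) ∨ G(x,w))) ∨ (∃v L(v)))
Push ¬ through the quantifiers and connectives to reach negation normal form:
  (∃u ¬G(u,u)) ∧ (∃w ∃x (¬G(w,x) ∧ ¬G(x,w))) ∧ (∀v ¬L(v))
All bound variables are already distinct, so no renaming is needed.
Extract every quantifier outward, since the variables are now distinct and don't occur free across branches:
  ∃u ∃w ∃x ∀v (¬G(u,u) ∧ ¬G(w,x) ∧ ¬G(x,w) ∧ ¬L(v))

∃u ∃w ∃x ∀v (¬G(u,u) ∧ ¬G(w,x) ∧ ¬G(x,w) ∧ ¬L(v))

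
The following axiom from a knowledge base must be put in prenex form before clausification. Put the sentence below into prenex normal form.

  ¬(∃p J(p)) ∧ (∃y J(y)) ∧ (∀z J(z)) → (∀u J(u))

∃p ∀y ∃z ∀u (J(p) ∨ ¬J(y) ∨ ¬J(z) ∨ J(u))

Rewrite implications/biconditionals: A → B as ¬A ∨ B.
  ¬(¬(∃p J(p)) ∧ (∃y J(y)) ∧ (∀z J(z))) ∨ (∀u J(u))
Move each ¬ inward, flipping quantifiers it crosses:
  (∃p J(p)) ∨ (∀y ¬J(y)) ∨ (∃z ¬J(z)) ∨ (∀u J(u))
All bound variables are already distinct, so no renaming is needed.
Pull the quantifiers to the front (each side's bound variable is not free in the other side):
  ∃p ∀y ∃z ∀u (J(p) ∨ ¬J(y) ∨ ¬J(z) ∨ J(u))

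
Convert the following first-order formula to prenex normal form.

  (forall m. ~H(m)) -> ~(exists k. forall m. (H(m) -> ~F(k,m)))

exists m. forall k. exists p. (H(m) | H(p) & F(k,p))

Rewrite implications/biconditionals: A → B as ¬A ∨ B.
  ~(forall m. ~H(m)) | ~(exists k. forall m. (~H(m) | ~F(k,m)))
Move each ¬ inward, flipping quantifiers it crosses:
  (exists m. H(m)) | (forall k. exists m. (H(m) & F(k,m)))
Give each quantifier a distinct variable: m↦p.
  (exists m. H(m)) | (forall k. exists p. (H(p) & F(k,p)))
Extract every quantifier outward, since the variables are now distinct and don't occur free across branches:
  exists m. forall k. exists p. (H(m) | H(p) & F(k,p))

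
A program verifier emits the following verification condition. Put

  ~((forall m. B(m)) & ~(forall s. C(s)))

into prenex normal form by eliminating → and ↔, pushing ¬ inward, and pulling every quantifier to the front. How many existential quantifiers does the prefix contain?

1

Drive negations inward (¬∀x A ≡ ∃x ¬A, ¬∃x A ≡ ∀x ¬A, De Morgan for ∧/∨):
  (exists m. ~B(m)) | (forall s. C(s))
All bound variables are already distinct, so no renaming is needed.
Pull the quantifiers to the front (each side's bound variable is not free in the other side):
  exists m. forall s. (~B(m) | C(s))
The prefix is exists m forall s: 1 universal, 1 existential.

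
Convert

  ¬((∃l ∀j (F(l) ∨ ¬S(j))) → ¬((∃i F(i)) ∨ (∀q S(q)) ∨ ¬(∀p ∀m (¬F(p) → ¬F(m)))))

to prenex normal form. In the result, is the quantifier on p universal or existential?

existential

First replace A → B with ¬A ∨ B.
  ¬(¬(∃l ∀j (F(l) ∨ ¬S(j))) ∨ ¬((∃i F(i)) ∨ (∀q S(q)) ∨ ¬(∀p ∀m (¬¬F(p) ∨ ¬F(m)))))
Drive negations inward (¬∀x A ≡ ∃x ¬A, ¬∃x A ≡ ∀x ¬A, De Morgan for ∧/∨):
  (∃l ∀j (F(l) ∨ ¬S(j))) ∧ ((∃i F(i)) ∨ (∀q S(q)) ∨ (∃p ∃m (¬F(p) ∧ F(m))))
Extract every quantifier outward, since the variables are now distinct and don't occur free across branches:
  ∃l ∀j ∃i ∀q ∃p ∃m ((F(l) ∨ ¬S(j)) ∧ (F(i) ∨ S(q) ∨ ¬F(p) ∧ F(m)))
The quantifier ∀p sits under an odd number of negations (counting the antecedent side of each →), so it flips to ∃p.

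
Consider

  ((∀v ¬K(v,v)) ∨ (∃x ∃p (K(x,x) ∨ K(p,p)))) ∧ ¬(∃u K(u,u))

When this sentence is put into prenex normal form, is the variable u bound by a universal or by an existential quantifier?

Push ¬ through the quantifiers and connectives to reach negation normal form:
  ((∀v ¬K(v,v)) ∨ (∃x ∃p (K(x,x) ∨ K(p,p)))) ∧ (∀u ¬K(u,u))
All bound variables are already distinct, so no renaming is needed.
Pull the quantifiers to the front (each side's bound variable is not free in the other side):
  ∀v ∃x ∃p ∀u ((¬K(v,v) ∨ K(x,x) ∨ K(p,p)) ∧ ¬K(u,u))
The quantifier ∃u sits under an odd number of negations, so it flips to ∀u.

universal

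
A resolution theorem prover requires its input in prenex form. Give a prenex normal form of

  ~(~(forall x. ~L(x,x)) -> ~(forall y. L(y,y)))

exists x. forall y. (L(x,x) & L(y,y))

Rewrite implications/biconditionals: A → B as ¬A ∨ B.
  ~(~~(forall x. ~L(x,x)) | ~(forall y. L(y,y)))
Move each ¬ inward, flipping quantifiers it crosses:
  (exists x. L(x,x)) & (forall y. L(y,y))
All bound variables are already distinct, so no renaming is needed.
Pull the quantifiers to the front (each side's bound variable is not free in the other side):
  exists x. forall y. (L(x,x) & L(y,y))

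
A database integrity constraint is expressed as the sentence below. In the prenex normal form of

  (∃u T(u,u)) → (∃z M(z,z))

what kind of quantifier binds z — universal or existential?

existential

First replace A → B with ¬A ∨ B.
  ¬(∃u T(u,u)) ∨ (∃z M(z,z))
Drive negations inward (¬∀x A ≡ ∃x ¬A, ¬∃x A ≡ ∀x ¬A, De Morgan for ∧/∨):
  (∀u ¬T(u,u)) ∨ (∃z M(z,z))
Pull the quantifiers to the front (each side's bound variable is not free in the other side):
  ∀u ∃z (¬T(u,u) ∨ M(z,z))
The quantifier ∃z sits under an even number of negations (counting the antecedent side of each →), so it remains existential.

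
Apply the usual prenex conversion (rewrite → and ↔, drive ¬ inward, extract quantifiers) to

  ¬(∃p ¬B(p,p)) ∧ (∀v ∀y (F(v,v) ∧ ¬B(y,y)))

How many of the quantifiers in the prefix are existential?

0

Drive negations inward (¬∀x A ≡ ∃x ¬A, ¬∃x A ≡ ∀x ¬A, De Morgan for ∧/∨):
  (∀p B(p,p)) ∧ (∀v ∀y (F(v,v) ∧ ¬B(y,y)))
Pull the quantifiers to the front (each side's bound variable is not free in the other side):
  ∀p ∀v ∀y (B(p,p) ∧ F(v,v) ∧ ¬B(y,y))
The prefix is ∀p ∀v ∀y: 3 universal, 0 existential.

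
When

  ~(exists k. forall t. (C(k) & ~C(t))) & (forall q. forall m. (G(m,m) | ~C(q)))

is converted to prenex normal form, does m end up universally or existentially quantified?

Move each ¬ inward, flipping quantifiers it crosses:
  (forall k. exists t. (~C(k) | C(t))) & (forall q. forall m. (G(m,m) | ~C(q)))
All bound variables are already distinct, so no renaming is needed.
Extract every quantifier outward, since the variables are now distinct and don't occur free across branches:
  forall k. exists t. forall q. forall m. ((~C(k) | C(t)) & (G(m,m) | ~C(q)))
The quantifier forall m sits under an even number of negations, so it remains universal.

universal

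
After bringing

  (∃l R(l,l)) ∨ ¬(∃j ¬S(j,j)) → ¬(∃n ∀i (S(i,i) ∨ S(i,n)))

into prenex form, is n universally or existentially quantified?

Rewrite implications/biconditionals: A → B as ¬A ∨ B.
  ¬((∃l R(l,l)) ∨ ¬(∃j ¬S(j,j))) ∨ ¬(∃n ∀i (S(i,i) ∨ S(i,n)))
Push ¬ through the quantifiers and connectives to reach negation normal form:
  (∀l ¬R(l,l)) ∧ (∃j ¬S(j,j)) ∨ (∀n ∃i (¬S(i,i) ∧ ¬S(i,n)))
All bound variables are already distinct, so no renaming is needed.
Extract every quantifier outward, since the variables are now distinct and don't occur free across branches:
  ∀l ∃j ∀n ∃i (¬R(l,l) ∧ ¬S(j,j) ∨ ¬S(i,i) ∧ ¬S(i,n))
The quantifier ∃n sits under an odd number of negations (counting the antecedent side of each →), so it flips to ∀n.

universal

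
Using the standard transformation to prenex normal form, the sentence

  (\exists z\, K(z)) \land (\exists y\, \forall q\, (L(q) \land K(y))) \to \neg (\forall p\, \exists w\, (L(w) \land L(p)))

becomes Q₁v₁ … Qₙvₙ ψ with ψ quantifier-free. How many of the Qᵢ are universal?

3

Rewrite implications/biconditionals: A → B as ¬A ∨ B.
  \neg ((\exists z\, K(z)) \land (\exists y\, \forall q\, (L(q) \land K(y)))) \lor \neg (\forall p\, \exists w\, (L(w) \land L(p)))
Drive negations inward (¬∀x A ≡ ∃x ¬A, ¬∃x A ≡ ∀x ¬A, De Morgan for ∧/∨):
  (\forall z\, \neg K(z)) \lor (\forall y\, \exists q\, (\neg L(q) \lor \neg K(y))) \lor (\exists p\, \forall w\, (\neg L(w) \lor \neg L(p)))
Finally move all quantifiers to the prefix:
  \forall z\, \forall y\, \exists q\, \exists p\, \forall w\, (\neg K(z) \lor \neg L(q) \lor \neg K(y) \lor \neg L(w) \lor \neg L(p))
The prefix is \forall z \forall y \exists q \exists p \forall w: 3 universal, 2 existential.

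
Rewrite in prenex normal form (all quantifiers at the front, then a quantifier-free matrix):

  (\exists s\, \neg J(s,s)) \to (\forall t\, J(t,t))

Rewrite implications/biconditionals: A → B as ¬A ∨ B.
  \neg (\exists s\, \neg J(s,s)) \lor (\forall t\, J(t,t))
Move each ¬ inward, flipping quantifiers it crosses:
  (\forall s\, J(s,s)) \lor (\forall t\, J(t,t))
All bound variables are already distinct, so no renaming is needed.
Pull the quantifiers to the front (each side's bound variable is not free in the other side):
  \forall s\, \forall t\, (J(s,s) \lor J(t,t))

\forall s\, \forall t\, (J(s,s) \lor J(t,t))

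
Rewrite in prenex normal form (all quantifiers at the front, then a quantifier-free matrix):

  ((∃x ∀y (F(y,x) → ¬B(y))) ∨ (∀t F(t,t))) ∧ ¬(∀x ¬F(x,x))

Eliminate → and ↔ using ¬ and ∨.
  ((∃x ∀y (¬F(y,x) ∨ ¬B(y))) ∨ (∀t F(t,t))) ∧ ¬(∀x ¬F(x,x))
Push ¬ through the quantifiers and connectives to reach negation normal form:
  ((∃x ∀y (¬F(y,x) ∨ ¬B(y))) ∨ (∀t F(t,t))) ∧ (∃x F(x,x))
Give each quantifier a distinct variable: x↦b.
  ((∃x ∀y (¬F(y,x) ∨ ¬B(y))) ∨ (∀t F(t,t))) ∧ (∃b F(b,b))
Pull the quantifiers to the front (each side's bound variable is not free in the other side):
  ∃x ∀y ∀t ∃b ((¬F(y,x) ∨ ¬B(y) ∨ F(t,t)) ∧ F(b,b))

∃x ∀y ∀t ∃b ((¬F(y,x) ∨ ¬B(y) ∨ F(t,t)) ∧ F(b,b))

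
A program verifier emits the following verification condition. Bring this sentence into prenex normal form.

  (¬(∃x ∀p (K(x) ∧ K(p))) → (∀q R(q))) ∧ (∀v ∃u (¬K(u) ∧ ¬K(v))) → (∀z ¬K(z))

Eliminate → and ↔ using ¬ and ∨.
  ¬((¬¬(∃x ∀p (K(x) ∧ K(p))) ∨ (∀q R(q))) ∧ (∀v ∃u (¬K(u) ∧ ¬K(v)))) ∨ (∀z ¬K(z))
Push ¬ through the quantifiers and connectives to reach negation normal form:
  (∀x ∃p (¬K(x) ∨ ¬K(p))) ∧ (∃q ¬R(q)) ∨ (∃v ∀u (K(u) ∨ K(v))) ∨ (∀z ¬K(z))
All bound variables are already distinct, so no renaming is needed.
Finally move all quantifiers to the prefix:
  ∀x ∃p ∃q ∃v ∀u ∀z ((¬K(x) ∨ ¬K(p)) ∧ ¬R(q) ∨ K(u) ∨ K(v) ∨ ¬K(z))

∀x ∃p ∃q ∃v ∀u ∀z ((¬K(x) ∨ ¬K(p)) ∧ ¬R(q) ∨ K(u) ∨ K(v) ∨ ¬K(z))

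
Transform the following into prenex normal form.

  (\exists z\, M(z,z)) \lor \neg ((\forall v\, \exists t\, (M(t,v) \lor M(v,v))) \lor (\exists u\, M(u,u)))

\exists z\, \exists v\, \forall t\, \forall u\, (M(z,z) \lor \neg M(t,v) \land \neg M(v,v) \land \neg M(u,u))

Move each ¬ inward, flipping quantifiers it crosses:
  (\exists z\, M(z,z)) \lor (\exists v\, \forall t\, (\neg M(t,v) \land \neg M(v,v))) \land (\forall u\, \neg M(u,u))
All bound variables are already distinct, so no renaming is needed.
Pull the quantifiers to the front (each side's bound variable is not free in the other side):
  \exists z\, \exists v\, \forall t\, \forall u\, (M(z,z) \lor \neg M(t,v) \land \neg M(v,v) \land \neg M(u,u))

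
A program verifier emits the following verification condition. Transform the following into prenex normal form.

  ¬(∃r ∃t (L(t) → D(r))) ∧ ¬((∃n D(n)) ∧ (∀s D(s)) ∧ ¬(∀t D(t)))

∀r ∀t ∀n ∃s ∀b (L(t) ∧ ¬D(r) ∧ (¬D(n) ∨ ¬D(s) ∨ D(b)))

Rewrite implications/biconditionals: A → B as ¬A ∨ B.
  ¬(∃r ∃t (¬L(t) ∨ D(r))) ∧ ¬((∃n D(n)) ∧ (∀s D(s)) ∧ ¬(∀t D(t)))
Move each ¬ inward, flipping quantifiers it crosses:
  (∀r ∀t (L(t) ∧ ¬D(r))) ∧ ((∀n ¬D(n)) ∨ (∃s ¬D(s)) ∨ (∀t D(t)))
Rename bound variables to avoid capture: t↦b.
  (∀r ∀t (L(t) ∧ ¬D(r))) ∧ ((∀n ¬D(n)) ∨ (∃s ¬D(s)) ∨ (∀b D(b)))
Extract every quantifier outward, since the variables are now distinct and don't occur free across branches:
  ∀r ∀t ∀n ∃s ∀b (L(t) ∧ ¬D(r) ∧ (¬D(n) ∨ ¬D(s) ∨ D(b)))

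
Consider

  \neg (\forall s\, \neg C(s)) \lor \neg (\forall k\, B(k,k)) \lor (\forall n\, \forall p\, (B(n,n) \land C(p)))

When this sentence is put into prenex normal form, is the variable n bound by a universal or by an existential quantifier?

universal

Drive negations inward (¬∀x A ≡ ∃x ¬A, ¬∃x A ≡ ∀x ¬A, De Morgan for ∧/∨):
  (\exists s\, C(s)) \lor (\exists k\, \neg B(k,k)) \lor (\forall n\, \forall p\, (B(n,n) \land C(p)))
Extract every quantifier outward, since the variables are now distinct and don't occur free across branches:
  \exists s\, \exists k\, \forall n\, \forall p\, (C(s) \lor \neg B(k,k) \lor B(n,n) \land C(p))
The quantifier \forall n sits under an even number of negations, so it remains universal.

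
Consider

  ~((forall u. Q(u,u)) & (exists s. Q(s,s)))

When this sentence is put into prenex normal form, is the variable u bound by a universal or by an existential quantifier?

existential

Drive negations inward (¬∀x A ≡ ∃x ¬A, ¬∃x A ≡ ∀x ¬A, De Morgan for ∧/∨):
  (exists u. ~Q(u,u)) | (forall s. ~Q(s,s))
Extract every quantifier outward, since the variables are now distinct and don't occur free across branches:
  exists u. forall s. (~Q(u,u) | ~Q(s,s))
The quantifier forall u sits under an odd number of negations, so it flips to exists u.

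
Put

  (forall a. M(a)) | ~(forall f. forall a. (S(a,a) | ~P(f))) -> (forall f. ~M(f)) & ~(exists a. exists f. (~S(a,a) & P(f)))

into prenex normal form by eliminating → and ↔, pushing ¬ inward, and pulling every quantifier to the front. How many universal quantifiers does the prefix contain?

Eliminate → and ↔ using ¬ and ∨.
  ~((forall a. M(a)) | ~(forall f. forall a. (S(a,a) | ~P(f)))) | (forall f. ~M(f)) & ~(exists a. exists f. (~S(a,a) & P(f)))
Push ¬ through the quantifiers and connectives to reach negation normal form:
  (exists a. ~M(a)) & (forall f. forall a. (S(a,a) | ~P(f))) | (forall f. ~M(f)) & (forall a. forall f. (S(a,a) | ~P(f)))
Rename bound variables to avoid capture: a↦t, f↦y1, a↦x, f↦b.
  (exists a. ~M(a)) & (forall f. forall t. (S(t,t) | ~P(f))) | (forall y1. ~M(y1)) & (forall x. forall b. (S(x,x) | ~P(b)))
Finally move all quantifiers to the prefix:
  exists a. forall f. forall t. forall y1. forall x. forall b. (~M(a) & (S(t,t) | ~P(f)) | ~M(y1) & (S(x,x) | ~P(b)))
The prefix is exists a forall f forall t forall y1 forall x forall b: 5 universal, 1 existential.

5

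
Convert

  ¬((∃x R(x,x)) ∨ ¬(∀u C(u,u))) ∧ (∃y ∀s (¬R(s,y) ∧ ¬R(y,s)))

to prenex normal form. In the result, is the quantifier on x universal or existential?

universal

Drive negations inward (¬∀x A ≡ ∃x ¬A, ¬∃x A ≡ ∀x ¬A, De Morgan for ∧/∨):
  (∀x ¬R(x,x)) ∧ (∀u C(u,u)) ∧ (∃y ∀s (¬R(s,y) ∧ ¬R(y,s)))
All bound variables are already distinct, so no renaming is needed.
Extract every quantifier outward, since the variables are now distinct and don't occur free across branches:
  ∀x ∀u ∃y ∀s (¬R(x,x) ∧ C(u,u) ∧ ¬R(s,y) ∧ ¬R(y,s))
The quantifier ∃x sits under an odd number of negations, so it flips to ∀x.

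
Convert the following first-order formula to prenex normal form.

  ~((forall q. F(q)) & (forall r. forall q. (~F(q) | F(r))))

exists q. exists r. exists b. (~F(q) | F(b) & ~F(r))

Move each ¬ inward, flipping quantifiers it crosses:
  (exists q. ~F(q)) | (exists r. exists q. (F(q) & ~F(r)))
Rename bound variables to avoid capture: q↦b.
  (exists q. ~F(q)) | (exists r. exists b. (F(b) & ~F(r)))
Pull the quantifiers to the front (each side's bound variable is not free in the other side):
  exists q. exists r. exists b. (~F(q) | F(b) & ~F(r))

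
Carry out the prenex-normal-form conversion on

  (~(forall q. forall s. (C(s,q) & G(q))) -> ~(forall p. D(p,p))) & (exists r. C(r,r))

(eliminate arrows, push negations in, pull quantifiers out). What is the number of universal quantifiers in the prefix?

First replace A → B with ¬A ∨ B.
  (~~(forall q. forall s. (C(s,q) & G(q))) | ~(forall p. D(p,p))) & (exists r. C(r,r))
Push ¬ through the quantifiers and connectives to reach negation normal form:
  ((forall q. forall s. (C(s,q) & G(q))) | (exists p. ~D(p,p))) & (exists r. C(r,r))
All bound variables are already distinct, so no renaming is needed.
Extract every quantifier outward, since the variables are now distinct and don't occur free across branches:
  forall q. forall s. exists p. exists r. ((C(s,q) & G(q) | ~D(p,p)) & C(r,r))
The prefix is forall q forall s exists p exists r: 2 universal, 2 existential.

2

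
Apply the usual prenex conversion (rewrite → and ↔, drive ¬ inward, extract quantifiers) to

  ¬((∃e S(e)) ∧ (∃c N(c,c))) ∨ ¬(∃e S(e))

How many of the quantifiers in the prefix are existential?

0

Drive negations inward (¬∀x A ≡ ∃x ¬A, ¬∃x A ≡ ∀x ¬A, De Morgan for ∧/∨):
  (∀e ¬S(e)) ∨ (∀c ¬N(c,c)) ∨ (∀e ¬S(e))
Give each quantifier a distinct variable: e↦t.
  (∀e ¬S(e)) ∨ (∀c ¬N(c,c)) ∨ (∀t ¬S(t))
Pull the quantifiers to the front (each side's bound variable is not free in the other side):
  ∀e ∀c ∀t (¬S(e) ∨ ¬N(c,c) ∨ ¬S(t))
The prefix is ∀e ∀c ∀t: 3 universal, 0 existential.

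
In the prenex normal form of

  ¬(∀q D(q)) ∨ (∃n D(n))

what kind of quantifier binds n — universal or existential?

existential

Move each ¬ inward, flipping quantifiers it crosses:
  (∃q ¬D(q)) ∨ (∃n D(n))
Finally move all quantifiers to the prefix:
  ∃q ∃n (¬D(q) ∨ D(n))
The quantifier ∃n sits under an even number of negations, so it remains existential.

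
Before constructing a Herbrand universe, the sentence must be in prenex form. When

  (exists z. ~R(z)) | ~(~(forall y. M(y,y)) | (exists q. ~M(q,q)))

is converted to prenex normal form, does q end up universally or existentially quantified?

Move each ¬ inward, flipping quantifiers it crosses:
  (exists z. ~R(z)) | (forall y. M(y,y)) & (forall q. M(q,q))
All bound variables are already distinct, so no renaming is needed.
Finally move all quantifiers to the prefix:
  exists z. forall y. forall q. (~R(z) | M(y,y) & M(q,q))
The quantifier exists q sits under an odd number of negations, so it flips to forall q.

universal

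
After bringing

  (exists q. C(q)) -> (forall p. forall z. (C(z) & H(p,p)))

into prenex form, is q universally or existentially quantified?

Eliminate → and ↔ using ¬ and ∨.
  ~(exists q. C(q)) | (forall p. forall z. (C(z) & H(p,p)))
Push ¬ through the quantifiers and connectives to reach negation normal form:
  (forall q. ~C(q)) | (forall p. forall z. (C(z) & H(p,p)))
All bound variables are already distinct, so no renaming is needed.
Extract every quantifier outward, since the variables are now distinct and don't occur free across branches:
  forall q. forall p. forall z. (~C(q) | C(z) & H(p,p))
The quantifier exists q sits under an odd number of negations (counting the antecedent side of each →), so it flips to forall q.

universal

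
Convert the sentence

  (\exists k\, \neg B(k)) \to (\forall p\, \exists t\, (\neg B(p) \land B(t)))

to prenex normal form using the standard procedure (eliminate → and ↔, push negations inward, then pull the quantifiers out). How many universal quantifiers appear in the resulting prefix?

First replace A → B with ¬A ∨ B.
  \neg (\exists k\, \neg B(k)) \lor (\forall p\, \exists t\, (\neg B(p) \land B(t)))
Drive negations inward (¬∀x A ≡ ∃x ¬A, ¬∃x A ≡ ∀x ¬A, De Morgan for ∧/∨):
  (\forall k\, B(k)) \lor (\forall p\, \exists t\, (\neg B(p) \land B(t)))
All bound variables are already distinct, so no renaming is needed.
Pull the quantifiers to the front (each side's bound variable is not free in the other side):
  \forall k\, \forall p\, \exists t\, (B(k) \lor \neg B(p) \land B(t))
The prefix is \forall k \forall p \exists t: 2 universal, 1 existential.

2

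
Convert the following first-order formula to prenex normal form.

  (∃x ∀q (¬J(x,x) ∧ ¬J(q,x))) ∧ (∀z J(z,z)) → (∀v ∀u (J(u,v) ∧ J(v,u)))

∀x ∃q ∃z ∀v ∀u (J(x,x) ∨ J(q,x) ∨ ¬J(z,z) ∨ J(u,v) ∧ J(v,u))

Eliminate → and ↔ using ¬ and ∨.
  ¬((∃x ∀q (¬J(x,x) ∧ ¬J(q,x))) ∧ (∀z J(z,z))) ∨ (∀v ∀u (J(u,v) ∧ J(v,u)))
Move each ¬ inward, flipping quantifiers it crosses:
  (∀x ∃q (J(x,x) ∨ J(q,x))) ∨ (∃z ¬J(z,z)) ∨ (∀v ∀u (J(u,v) ∧ J(v,u)))
All bound variables are already distinct, so no renaming is needed.
Pull the quantifiers to the front (each side's bound variable is not free in the other side):
  ∀x ∃q ∃z ∀v ∀u (J(x,x) ∨ J(q,x) ∨ ¬J(z,z) ∨ J(u,v) ∧ J(v,u))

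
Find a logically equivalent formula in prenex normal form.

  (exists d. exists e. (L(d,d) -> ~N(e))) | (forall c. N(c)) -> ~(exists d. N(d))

forall d. forall e. exists c. forall s. (L(d,d) & N(e) & ~N(c) | ~N(s))

Eliminate → and ↔ using ¬ and ∨.
  ~((exists d. exists e. (~L(d,d) | ~N(e))) | (forall c. N(c))) | ~(exists d. N(d))
Push ¬ through the quantifiers and connectives to reach negation normal form:
  (forall d. forall e. (L(d,d) & N(e))) & (exists c. ~N(c)) | (forall d. ~N(d))
Standardize variables apart so no two quantifiers bind the same name: d↦s.
  (forall d. forall e. (L(d,d) & N(e))) & (exists c. ~N(c)) | (forall s. ~N(s))
Pull the quantifiers to the front (each side's bound variable is not free in the other side):
  forall d. forall e. exists c. forall s. (L(d,d) & N(e) & ~N(c) | ~N(s))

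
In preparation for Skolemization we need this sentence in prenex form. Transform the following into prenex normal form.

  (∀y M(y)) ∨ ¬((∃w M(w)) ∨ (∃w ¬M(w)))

Drive negations inward (¬∀x A ≡ ∃x ¬A, ¬∃x A ≡ ∀x ¬A, De Morgan for ∧/∨):
  (∀y M(y)) ∨ (∀w ¬M(w)) ∧ (∀w M(w))
Rename bound variables to avoid capture: w↦z.
  (∀y M(y)) ∨ (∀w ¬M(w)) ∧ (∀z M(z))
Finally move all quantifiers to the prefix:
  ∀y ∀w ∀z (M(y) ∨ ¬M(w) ∧ M(z))

∀y ∀w ∀z (M(y) ∨ ¬M(w) ∧ M(z))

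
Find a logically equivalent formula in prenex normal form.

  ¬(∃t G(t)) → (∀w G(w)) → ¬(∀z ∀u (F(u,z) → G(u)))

Rewrite implications/biconditionals: A → B as ¬A ∨ B.
  ¬¬(∃t G(t)) ∨ ¬(∀w G(w)) ∨ ¬(∀z ∀u (¬F(u,z) ∨ G(u)))
Move each ¬ inward, flipping quantifiers it crosses:
  (∃t G(t)) ∨ (∃w ¬G(w)) ∨ (∃z ∃u (F(u,z) ∧ ¬G(u)))
All bound variables are already distinct, so no renaming is needed.
Pull the quantifiers to the front (each side's bound variable is not free in the other side):
  ∃t ∃w ∃z ∃u (G(t) ∨ ¬G(w) ∨ F(u,z) ∧ ¬G(u))

∃t ∃w ∃z ∃u (G(t) ∨ ¬G(w) ∨ F(u,z) ∧ ¬G(u))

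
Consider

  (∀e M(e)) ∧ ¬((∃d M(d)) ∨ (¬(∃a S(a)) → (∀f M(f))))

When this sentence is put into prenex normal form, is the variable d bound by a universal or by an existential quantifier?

Eliminate → and ↔ using ¬ and ∨.
  (∀e M(e)) ∧ ¬((∃d M(d)) ∨ ¬¬(∃a S(a)) ∨ (∀f M(f)))
Push ¬ through the quantifiers and connectives to reach negation normal form:
  (∀e M(e)) ∧ (∀d ¬M(d)) ∧ (∀a ¬S(a)) ∧ (∃f ¬M(f))
Finally move all quantifiers to the prefix:
  ∀e ∀d ∀a ∃f (M(e) ∧ ¬M(d) ∧ ¬S(a) ∧ ¬M(f))
The quantifier ∃d sits under an odd number of negations (counting the antecedent side of each →), so it flips to ∀d.

universal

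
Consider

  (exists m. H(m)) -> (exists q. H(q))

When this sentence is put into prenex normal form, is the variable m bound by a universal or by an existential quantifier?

universal

First replace A → B with ¬A ∨ B.
  ~(exists m. H(m)) | (exists q. H(q))
Push ¬ through the quantifiers and connectives to reach negation normal form:
  (forall m. ~H(m)) | (exists q. H(q))
All bound variables are already distinct, so no renaming is needed.
Extract every quantifier outward, since the variables are now distinct and don't occur free across branches:
  forall m. exists q. (~H(m) | H(q))
The quantifier exists m sits under an odd number of negations (counting the antecedent side of each →), so it flips to forall m.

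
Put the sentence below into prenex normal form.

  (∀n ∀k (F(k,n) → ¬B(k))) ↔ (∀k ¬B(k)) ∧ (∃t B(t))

∃n ∃k ∀z ∃t ∃w1 ∀c ∀v1 ∀x1 ((F(k,n) ∧ B(k) ∨ ¬B(z) ∧ B(t)) ∧ (B(w1) ∨ ¬B(c) ∨ ¬F(x1,v1) ∨ ¬B(x1)))

Eliminate → and ↔ using ¬ and ∨; A ↔ B as (¬A ∨ B) ∧ (¬B ∨ A).
  (¬(∀n ∀k (¬F(k,n) ∨ ¬B(k))) ∨ (∀k ¬B(k)) ∧ (∃t B(t))) ∧ (¬((∀k ¬B(k)) ∧ (∃t B(t))) ∨ (∀n ∀k (¬F(k,n) ∨ ¬B(k))))
Drive negations inward (¬∀x A ≡ ∃x ¬A, ¬∃x A ≡ ∀x ¬A, De Morgan for ∧/∨):
  ((∃n ∃k (F(k,n) ∧ B(k))) ∨ (∀k ¬B(k)) ∧ (∃t B(t))) ∧ ((∃k B(k)) ∨ (∀t ¬B(t)) ∨ (∀n ∀k (¬F(k,n) ∨ ¬B(k))))
Rename bound variables to avoid capture: k↦z, k↦w1, t↦c, n↦v1, k↦x1.
  ((∃n ∃k (F(k,n) ∧ B(k))) ∨ (∀z ¬B(z)) ∧ (∃t B(t))) ∧ ((∃w1 B(w1)) ∨ (∀c ¬B(c)) ∨ (∀v1 ∀x1 (¬F(x1,v1) ∨ ¬B(x1))))
Extract every quantifier outward, since the variables are now distinct and don't occur free across branches:
  ∃n ∃k ∀z ∃t ∃w1 ∀c ∀v1 ∀x1 ((F(k,n) ∧ B(k) ∨ ¬B(z) ∧ B(t)) ∧ (B(w1) ∨ ¬B(c) ∨ ¬F(x1,v1) ∨ ¬B(x1)))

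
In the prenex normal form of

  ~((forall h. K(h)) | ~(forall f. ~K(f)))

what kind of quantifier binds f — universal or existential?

Push ¬ through the quantifiers and connectives to reach negation normal form:
  (exists h. ~K(h)) & (forall f. ~K(f))
Pull the quantifiers to the front (each side's bound variable is not free in the other side):
  exists h. forall f. (~K(h) & ~K(f))
The quantifier forall f sits under an even number of negations, so it remains universal.

universal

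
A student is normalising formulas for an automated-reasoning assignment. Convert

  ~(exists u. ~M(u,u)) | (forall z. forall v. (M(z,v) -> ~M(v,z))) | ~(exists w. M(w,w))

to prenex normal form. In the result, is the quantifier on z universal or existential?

Rewrite implications/biconditionals: A → B as ¬A ∨ B.
  ~(exists u. ~M(u,u)) | (forall z. forall v. (~M(z,v) | ~M(v,z))) | ~(exists w. M(w,w))
Move each ¬ inward, flipping quantifiers it crosses:
  (forall u. M(u,u)) | (forall z. forall v. (~M(z,v) | ~M(v,z))) | (forall w. ~M(w,w))
All bound variables are already distinct, so no renaming is needed.
Extract every quantifier outward, since the variables are now distinct and don't occur free across branches:
  forall u. forall z. forall v. forall w. (M(u,u) | ~M(z,v) | ~M(v,z) | ~M(w,w))
The quantifier forall z sits under an even number of negations (counting the antecedent side of each →), so it remains universal.

universal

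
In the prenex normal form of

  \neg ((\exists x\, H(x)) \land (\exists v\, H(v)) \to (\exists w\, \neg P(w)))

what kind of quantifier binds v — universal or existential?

existential

Rewrite implications/biconditionals: A → B as ¬A ∨ B.
  \neg (\neg ((\exists x\, H(x)) \land (\exists v\, H(v))) \lor (\exists w\, \neg P(w)))
Push ¬ through the quantifiers and connectives to reach negation normal form:
  (\exists x\, H(x)) \land (\exists v\, H(v)) \land (\forall w\, P(w))
All bound variables are already distinct, so no renaming is needed.
Finally move all quantifiers to the prefix:
  \exists x\, \exists v\, \forall w\, (H(x) \land H(v) \land P(w))
The quantifier \exists v sits under an even number of negations (counting the antecedent side of each →), so it remains existential.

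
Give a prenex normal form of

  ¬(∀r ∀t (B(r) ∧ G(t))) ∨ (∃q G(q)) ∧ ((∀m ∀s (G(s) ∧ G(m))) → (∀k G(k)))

∃r ∃t ∃q ∃m ∃s ∀k (¬B(r) ∨ ¬G(t) ∨ G(q) ∧ (¬G(s) ∨ ¬G(m) ∨ G(k)))

Rewrite implications/biconditionals: A → B as ¬A ∨ B.
  ¬(∀r ∀t (B(r) ∧ G(t))) ∨ (∃q G(q)) ∧ (¬(∀m ∀s (G(s) ∧ G(m))) ∨ (∀k G(k)))
Move each ¬ inward, flipping quantifiers it crosses:
  (∃r ∃t (¬B(r) ∨ ¬G(t))) ∨ (∃q G(q)) ∧ ((∃m ∃s (¬G(s) ∨ ¬G(m))) ∨ (∀k G(k)))
All bound variables are already distinct, so no renaming is needed.
Extract every quantifier outward, since the variables are now distinct and don't occur free across branches:
  ∃r ∃t ∃q ∃m ∃s ∀k (¬B(r) ∨ ¬G(t) ∨ G(q) ∧ (¬G(s) ∨ ¬G(m) ∨ G(k)))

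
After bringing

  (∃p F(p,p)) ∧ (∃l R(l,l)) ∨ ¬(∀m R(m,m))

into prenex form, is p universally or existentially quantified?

existential

Push ¬ through the quantifiers and connectives to reach negation normal form:
  (∃p F(p,p)) ∧ (∃l R(l,l)) ∨ (∃m ¬R(m,m))
All bound variables are already distinct, so no renaming is needed.
Pull the quantifiers to the front (each side's bound variable is not free in the other side):
  ∃p ∃l ∃m (F(p,p) ∧ R(l,l) ∨ ¬R(m,m))
The quantifier ∃p sits under an even number of negations, so it remains existential.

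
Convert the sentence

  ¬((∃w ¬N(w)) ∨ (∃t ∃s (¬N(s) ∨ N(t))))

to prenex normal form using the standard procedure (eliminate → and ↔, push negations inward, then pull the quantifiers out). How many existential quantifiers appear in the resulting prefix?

0

Move each ¬ inward, flipping quantifiers it crosses:
  (∀w N(w)) ∧ (∀t ∀s (N(s) ∧ ¬N(t)))
All bound variables are already distinct, so no renaming is needed.
Extract every quantifier outward, since the variables are now distinct and don't occur free across branches:
  ∀w ∀t ∀s (N(w) ∧ N(s) ∧ ¬N(t))
The prefix is ∀w ∀t ∀s: 3 universal, 0 existential.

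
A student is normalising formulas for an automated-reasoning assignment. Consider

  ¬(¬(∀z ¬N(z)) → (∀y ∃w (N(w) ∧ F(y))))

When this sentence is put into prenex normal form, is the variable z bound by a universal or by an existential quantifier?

existential

Rewrite implications/biconditionals: A → B as ¬A ∨ B.
  ¬(¬¬(∀z ¬N(z)) ∨ (∀y ∃w (N(w) ∧ F(y))))
Move each ¬ inward, flipping quantifiers it crosses:
  (∃z N(z)) ∧ (∃y ∀w (¬N(w) ∨ ¬F(y)))
All bound variables are already distinct, so no renaming is needed.
Extract every quantifier outward, since the variables are now distinct and don't occur free across branches:
  ∃z ∃y ∀w (N(z) ∧ (¬N(w) ∨ ¬F(y)))
The quantifier ∀z sits under an odd number of negations (counting the antecedent side of each →), so it flips to ∃z.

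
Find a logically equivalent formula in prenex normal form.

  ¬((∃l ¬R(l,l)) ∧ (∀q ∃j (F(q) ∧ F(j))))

Drive negations inward (¬∀x A ≡ ∃x ¬A, ¬∃x A ≡ ∀x ¬A, De Morgan for ∧/∨):
  (∀l R(l,l)) ∨ (∃q ∀j (¬F(q) ∨ ¬F(j)))
All bound variables are already distinct, so no renaming is needed.
Extract every quantifier outward, since the variables are now distinct and don't occur free across branches:
  ∀l ∃q ∀j (R(l,l) ∨ ¬F(q) ∨ ¬F(j))

∀l ∃q ∀j (R(l,l) ∨ ¬F(q) ∨ ¬F(j))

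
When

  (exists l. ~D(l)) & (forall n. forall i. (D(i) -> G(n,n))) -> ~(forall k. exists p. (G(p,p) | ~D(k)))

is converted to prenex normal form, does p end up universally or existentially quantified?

Eliminate → and ↔ using ¬ and ∨.
  ~((exists l. ~D(l)) & (forall n. forall i. (~D(i) | G(n,n)))) | ~(forall k. exists p. (G(p,p) | ~D(k)))
Move each ¬ inward, flipping quantifiers it crosses:
  (forall l. D(l)) | (exists n. exists i. (D(i) & ~G(n,n))) | (exists k. forall p. (~G(p,p) & D(k)))
All bound variables are already distinct, so no renaming is needed.
Finally move all quantifiers to the prefix:
  forall l. exists n. exists i. exists k. forall p. (D(l) | D(i) & ~G(n,n) | ~G(p,p) & D(k))
The quantifier exists p sits under an odd number of negations (counting the antecedent side of each →), so it flips to forall p.

universal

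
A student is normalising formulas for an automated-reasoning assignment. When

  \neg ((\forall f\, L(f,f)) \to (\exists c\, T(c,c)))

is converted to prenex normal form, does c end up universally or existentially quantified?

universal

Eliminate → and ↔ using ¬ and ∨.
  \neg (\neg (\forall f\, L(f,f)) \lor (\exists c\, T(c,c)))
Drive negations inward (¬∀x A ≡ ∃x ¬A, ¬∃x A ≡ ∀x ¬A, De Morgan for ∧/∨):
  (\forall f\, L(f,f)) \land (\forall c\, \neg T(c,c))
All bound variables are already distinct, so no renaming is needed.
Extract every quantifier outward, since the variables are now distinct and don't occur free across branches:
  \forall f\, \forall c\, (L(f,f) \land \neg T(c,c))
The quantifier \exists c sits under an odd number of negations (counting the antecedent side of each →), so it flips to \forall c.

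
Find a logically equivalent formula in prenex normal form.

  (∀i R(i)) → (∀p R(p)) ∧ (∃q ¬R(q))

∃i ∀p ∃q (¬R(i) ∨ R(p) ∧ ¬R(q))

First replace A → B with ¬A ∨ B.
  ¬(∀i R(i)) ∨ (∀p R(p)) ∧ (∃q ¬R(q))
Move each ¬ inward, flipping quantifiers it crosses:
  (∃i ¬R(i)) ∨ (∀p R(p)) ∧ (∃q ¬R(q))
All bound variables are already distinct, so no renaming is needed.
Extract every quantifier outward, since the variables are now distinct and don't occur free across branches:
  ∃i ∀p ∃q (¬R(i) ∨ R(p) ∧ ¬R(q))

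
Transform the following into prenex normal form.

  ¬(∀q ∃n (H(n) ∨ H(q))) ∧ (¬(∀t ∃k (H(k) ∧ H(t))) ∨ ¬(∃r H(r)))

∃q ∀n ∃t ∀k ∀r (¬H(n) ∧ ¬H(q) ∧ (¬H(k) ∨ ¬H(t) ∨ ¬H(r)))

Push ¬ through the quantifiers and connectives to reach negation normal form:
  (∃q ∀n (¬H(n) ∧ ¬H(q))) ∧ ((∃t ∀k (¬H(k) ∨ ¬H(t))) ∨ (∀r ¬H(r)))
All bound variables are already distinct, so no renaming is needed.
Pull the quantifiers to the front (each side's bound variable is not free in the other side):
  ∃q ∀n ∃t ∀k ∀r (¬H(n) ∧ ¬H(q) ∧ (¬H(k) ∨ ¬H(t) ∨ ¬H(r)))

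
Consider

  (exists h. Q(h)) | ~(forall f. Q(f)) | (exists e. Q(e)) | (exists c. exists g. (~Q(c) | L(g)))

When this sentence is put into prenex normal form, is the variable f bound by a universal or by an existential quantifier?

existential

Move each ¬ inward, flipping quantifiers it crosses:
  (exists h. Q(h)) | (exists f. ~Q(f)) | (exists e. Q(e)) | (exists c. exists g. (~Q(c) | L(g)))
All bound variables are already distinct, so no renaming is needed.
Finally move all quantifiers to the prefix:
  exists h. exists f. exists e. exists c. exists g. (Q(h) | ~Q(f) | Q(e) | ~Q(c) | L(g))
The quantifier forall f sits under an odd number of negations, so it flips to exists f.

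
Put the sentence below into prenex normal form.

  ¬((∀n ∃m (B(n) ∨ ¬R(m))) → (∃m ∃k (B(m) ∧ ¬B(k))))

∀n ∃m ∀v ∀k ((B(n) ∨ ¬R(m)) ∧ (¬B(v) ∨ B(k)))

First replace A → B with ¬A ∨ B.
  ¬(¬(∀n ∃m (B(n) ∨ ¬R(m))) ∨ (∃m ∃k (B(m) ∧ ¬B(k))))
Move each ¬ inward, flipping quantifiers it crosses:
  (∀n ∃m (B(n) ∨ ¬R(m))) ∧ (∀m ∀k (¬B(m) ∨ B(k)))
Rename bound variables to avoid capture: m↦v.
  (∀n ∃m (B(n) ∨ ¬R(m))) ∧ (∀v ∀k (¬B(v) ∨ B(k)))
Extract every quantifier outward, since the variables are now distinct and don't occur free across branches:
  ∀n ∃m ∀v ∀k ((B(n) ∨ ¬R(m)) ∧ (¬B(v) ∨ B(k)))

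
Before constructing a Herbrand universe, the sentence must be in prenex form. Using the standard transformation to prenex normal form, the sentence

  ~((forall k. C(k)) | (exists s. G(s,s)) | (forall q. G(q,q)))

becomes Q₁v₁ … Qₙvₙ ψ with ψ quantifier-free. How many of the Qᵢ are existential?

Push ¬ through the quantifiers and connectives to reach negation normal form:
  (exists k. ~C(k)) & (forall s. ~G(s,s)) & (exists q. ~G(q,q))
Extract every quantifier outward, since the variables are now distinct and don't occur free across branches:
  exists k. forall s. exists q. (~C(k) & ~G(s,s) & ~G(q,q))
The prefix is exists k forall s exists q: 1 universal, 2 existential.

2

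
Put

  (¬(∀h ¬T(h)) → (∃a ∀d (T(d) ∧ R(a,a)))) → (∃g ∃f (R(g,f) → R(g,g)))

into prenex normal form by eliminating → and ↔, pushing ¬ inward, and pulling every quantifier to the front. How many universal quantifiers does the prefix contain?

First replace A → B with ¬A ∨ B.
  ¬(¬¬(∀h ¬T(h)) ∨ (∃a ∀d (T(d) ∧ R(a,a)))) ∨ (∃g ∃f (¬R(g,f) ∨ R(g,g)))
Push ¬ through the quantifiers and connectives to reach negation normal form:
  (∃h T(h)) ∧ (∀a ∃d (¬T(d) ∨ ¬R(a,a))) ∨ (∃g ∃f (¬R(g,f) ∨ R(g,g)))
All bound variables are already distinct, so no renaming is needed.
Pull the quantifiers to the front (each side's bound variable is not free in the other side):
  ∃h ∀a ∃d ∃g ∃f (T(h) ∧ (¬T(d) ∨ ¬R(a,a)) ∨ ¬R(g,f) ∨ R(g,g))
The prefix is ∃h ∀a ∃d ∃g ∃f: 1 universal, 4 existential.

1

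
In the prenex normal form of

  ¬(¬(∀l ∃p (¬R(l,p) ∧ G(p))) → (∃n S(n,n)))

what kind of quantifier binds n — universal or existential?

First replace A → B with ¬A ∨ B.
  ¬(¬¬(∀l ∃p (¬R(l,p) ∧ G(p))) ∨ (∃n S(n,n)))
Move each ¬ inward, flipping quantifiers it crosses:
  (∃l ∀p (R(l,p) ∨ ¬G(p))) ∧ (∀n ¬S(n,n))
Finally move all quantifiers to the prefix:
  ∃l ∀p ∀n ((R(l,p) ∨ ¬G(p)) ∧ ¬S(n,n))
The quantifier ∃n sits under an odd number of negations (counting the antecedent side of each →), so it flips to ∀n.

universal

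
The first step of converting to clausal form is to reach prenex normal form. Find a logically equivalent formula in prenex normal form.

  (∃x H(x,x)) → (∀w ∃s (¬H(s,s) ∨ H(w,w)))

Eliminate → and ↔ using ¬ and ∨.
  ¬(∃x H(x,x)) ∨ (∀w ∃s (¬H(s,s) ∨ H(w,w)))
Move each ¬ inward, flipping quantifiers it crosses:
  (∀x ¬H(x,x)) ∨ (∀w ∃s (¬H(s,s) ∨ H(w,w)))
All bound variables are already distinct, so no renaming is needed.
Extract every quantifier outward, since the variables are now distinct and don't occur free across branches:
  ∀x ∀w ∃s (¬H(x,x) ∨ ¬H(s,s) ∨ H(w,w))

∀x ∀w ∃s (¬H(x,x) ∨ ¬H(s,s) ∨ H(w,w))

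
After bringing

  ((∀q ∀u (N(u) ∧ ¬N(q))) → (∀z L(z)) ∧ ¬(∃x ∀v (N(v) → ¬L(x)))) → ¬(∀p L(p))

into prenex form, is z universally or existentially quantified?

existential

Rewrite implications/biconditionals: A → B as ¬A ∨ B.
  ¬(¬(∀q ∀u (N(u) ∧ ¬N(q))) ∨ (∀z L(z)) ∧ ¬(∃x ∀v (¬N(v) ∨ ¬L(x)))) ∨ ¬(∀p L(p))
Push ¬ through the quantifiers and connectives to reach negation normal form:
  (∀q ∀u (N(u) ∧ ¬N(q))) ∧ ((∃z ¬L(z)) ∨ (∃x ∀v (¬N(v) ∨ ¬L(x)))) ∨ (∃p ¬L(p))
All bound variables are already distinct, so no renaming is needed.
Finally move all quantifiers to the prefix:
  ∀q ∀u ∃z ∃x ∀v ∃p (N(u) ∧ ¬N(q) ∧ (¬L(z) ∨ ¬N(v) ∨ ¬L(x)) ∨ ¬L(p))
The quantifier ∀z sits under an odd number of negations (counting the antecedent side of each →), so it flips to ∃z.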